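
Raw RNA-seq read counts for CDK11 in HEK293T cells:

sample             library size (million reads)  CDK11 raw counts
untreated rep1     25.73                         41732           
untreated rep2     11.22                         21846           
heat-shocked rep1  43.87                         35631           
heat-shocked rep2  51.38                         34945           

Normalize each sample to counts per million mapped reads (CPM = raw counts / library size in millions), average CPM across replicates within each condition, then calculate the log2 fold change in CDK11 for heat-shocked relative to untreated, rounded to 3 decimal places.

-1.258

CPM(untreated rep1) = 41732 / 25.73 = 1621.9199
CPM(untreated rep2) = 21846 / 11.22 = 1947.0588
CPM(heat-shocked rep1) = 35631 / 43.87 = 812.1951
CPM(heat-shocked rep2) = 34945 / 51.38 = 680.1285
mean CPM(untreated) = 1784.4894; mean CPM(heat-shocked) = 746.1618
Fold change = 746.1618 / 1784.4894 = 0.41814
log2(0.41814) = -1.2580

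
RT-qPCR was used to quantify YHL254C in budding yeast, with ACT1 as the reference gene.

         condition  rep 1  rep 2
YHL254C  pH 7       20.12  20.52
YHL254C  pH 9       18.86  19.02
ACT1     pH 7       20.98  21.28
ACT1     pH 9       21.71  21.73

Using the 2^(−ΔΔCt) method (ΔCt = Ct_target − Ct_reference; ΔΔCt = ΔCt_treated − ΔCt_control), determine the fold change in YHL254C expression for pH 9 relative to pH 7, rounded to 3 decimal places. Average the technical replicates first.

Mean Ct: YHL254C pH 7 20.320; YHL254C pH 9 18.940; ACT1 pH 7 21.130; ACT1 pH 9 21.720
ΔCt(pH 7) = 20.320 − 21.130 = -0.810
ΔCt(pH 9) = 18.940 − 21.720 = -2.780
ΔΔCt = -2.780 − (-0.810) = -1.970
Fold change = 2^(−(-1.970)) = 2^1.970 = 3.9177

3.918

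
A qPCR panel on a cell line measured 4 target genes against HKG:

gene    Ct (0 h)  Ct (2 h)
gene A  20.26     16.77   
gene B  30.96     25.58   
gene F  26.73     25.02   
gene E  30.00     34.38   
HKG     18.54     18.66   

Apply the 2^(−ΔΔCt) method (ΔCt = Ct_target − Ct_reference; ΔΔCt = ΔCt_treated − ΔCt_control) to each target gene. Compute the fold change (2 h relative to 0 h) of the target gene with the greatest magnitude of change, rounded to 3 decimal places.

45.255

gene A: ΔΔCt = (16.77−18.66) − (20.26−18.54) = -1.89 − 1.72 = -3.61; fold change = 2^3.61 = 12.210
gene B: ΔΔCt = (25.58−18.66) − (30.96−18.54) = 6.92 − 12.42 = -5.50; fold change = 2^5.50 = 45.255
gene F: ΔΔCt = (25.02−18.66) − (26.73−18.54) = 6.36 − 8.19 = -1.83; fold change = 2^1.83 = 3.555
gene E: ΔΔCt = (34.38−18.66) − (30.00−18.54) = 15.72 − 11.46 = 4.26; fold change = 2^-4.26 = 0.052
gene B has the largest |ΔΔCt| = 5.50.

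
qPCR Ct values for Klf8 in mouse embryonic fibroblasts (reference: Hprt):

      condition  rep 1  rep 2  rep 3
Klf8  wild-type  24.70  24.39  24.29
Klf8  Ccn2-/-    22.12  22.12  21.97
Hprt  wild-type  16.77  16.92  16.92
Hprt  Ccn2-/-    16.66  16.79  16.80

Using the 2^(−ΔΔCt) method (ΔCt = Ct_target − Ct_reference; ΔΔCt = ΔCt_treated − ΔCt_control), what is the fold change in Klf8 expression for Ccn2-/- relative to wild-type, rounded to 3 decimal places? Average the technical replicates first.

4.823

Mean Ct: Klf8 wild-type 24.460; Klf8 Ccn2-/- 22.070; Hprt wild-type 16.870; Hprt Ccn2-/- 16.750
ΔCt(wild-type) = 24.460 − 16.870 = 7.590
ΔCt(Ccn2-/-) = 22.070 − 16.750 = 5.320
ΔΔCt = 5.320 − 7.590 = -2.270
Fold change = 2^(−(-2.270)) = 2^2.270 = 4.8232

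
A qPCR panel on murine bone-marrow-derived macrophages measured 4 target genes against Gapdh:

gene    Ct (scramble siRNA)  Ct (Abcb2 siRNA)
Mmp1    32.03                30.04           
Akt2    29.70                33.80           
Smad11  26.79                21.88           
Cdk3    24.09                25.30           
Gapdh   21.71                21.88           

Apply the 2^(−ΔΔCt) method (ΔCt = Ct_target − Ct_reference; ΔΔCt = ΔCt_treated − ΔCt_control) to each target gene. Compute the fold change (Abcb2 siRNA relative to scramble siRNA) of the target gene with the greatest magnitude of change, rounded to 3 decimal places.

33.825

Mmp1: ΔΔCt = (30.04−21.88) − (32.03−21.71) = 8.16 − 10.32 = -2.16; fold change = 2^2.16 = 4.469
Akt2: ΔΔCt = (33.80−21.88) − (29.70−21.71) = 11.92 − 7.99 = 3.93; fold change = 2^-3.93 = 0.066
Smad11: ΔΔCt = (21.88−21.88) − (26.79−21.71) = 0.00 − 5.08 = -5.08; fold change = 2^5.08 = 33.825
Cdk3: ΔΔCt = (25.30−21.88) − (24.09−21.71) = 3.42 − 2.38 = 1.04; fold change = 2^-1.04 = 0.486
Smad11 has the largest |ΔΔCt| = 5.08.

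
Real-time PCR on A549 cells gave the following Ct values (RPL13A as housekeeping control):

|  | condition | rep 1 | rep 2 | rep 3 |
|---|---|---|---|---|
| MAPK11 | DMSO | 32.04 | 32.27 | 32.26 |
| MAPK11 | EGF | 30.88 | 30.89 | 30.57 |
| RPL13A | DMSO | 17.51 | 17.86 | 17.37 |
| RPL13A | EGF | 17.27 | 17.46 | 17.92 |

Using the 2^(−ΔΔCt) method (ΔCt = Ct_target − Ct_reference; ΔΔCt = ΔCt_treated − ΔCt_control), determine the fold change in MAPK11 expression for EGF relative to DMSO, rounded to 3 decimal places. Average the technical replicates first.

2.603

Mean Ct: MAPK11 DMSO 32.190; MAPK11 EGF 30.780; RPL13A DMSO 17.580; RPL13A EGF 17.550
ΔCt(DMSO) = 32.190 − 17.580 = 14.610
ΔCt(EGF) = 30.780 − 17.550 = 13.230
ΔΔCt = 13.230 − 14.610 = -1.380
Fold change = 2^(−(-1.380)) = 2^1.380 = 2.6027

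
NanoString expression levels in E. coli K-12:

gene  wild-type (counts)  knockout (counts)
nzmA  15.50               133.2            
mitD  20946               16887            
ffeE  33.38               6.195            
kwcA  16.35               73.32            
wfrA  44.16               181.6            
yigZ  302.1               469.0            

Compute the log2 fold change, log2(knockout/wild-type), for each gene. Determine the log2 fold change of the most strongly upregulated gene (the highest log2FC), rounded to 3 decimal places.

log2(133.2/15.50) = 3.103  (nzmA)
log2(16887/20946) = -0.311  (mitD)
log2(6.195/33.38) = -2.430  (ffeE)
log2(73.32/16.35) = 2.165  (kwcA)
log2(181.6/44.16) = 2.040  (wfrA)
log2(469.0/302.1) = 0.635  (yigZ)
nzmA is most strongly upregulated.

3.103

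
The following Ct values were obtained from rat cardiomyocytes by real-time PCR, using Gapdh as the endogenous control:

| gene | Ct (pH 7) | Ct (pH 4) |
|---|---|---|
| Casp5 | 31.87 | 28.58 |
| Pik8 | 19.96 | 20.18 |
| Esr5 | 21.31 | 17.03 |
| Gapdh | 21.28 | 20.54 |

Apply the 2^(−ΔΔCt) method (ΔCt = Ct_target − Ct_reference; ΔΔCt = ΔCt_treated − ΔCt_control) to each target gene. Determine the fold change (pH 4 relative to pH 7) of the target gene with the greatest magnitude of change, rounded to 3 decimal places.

Casp5: ΔΔCt = (28.58−20.54) − (31.87−21.28) = 8.04 − 10.59 = -2.55; fold change = 2^2.55 = 5.856
Pik8: ΔΔCt = (20.18−20.54) − (19.96−21.28) = -0.36 − (-1.32) = 0.96; fold change = 2^-0.96 = 0.514
Esr5: ΔΔCt = (17.03−20.54) − (21.31−21.28) = -3.51 − 0.03 = -3.54; fold change = 2^3.54 = 11.632
Esr5 has the largest |ΔΔCt| = 3.54.

11.632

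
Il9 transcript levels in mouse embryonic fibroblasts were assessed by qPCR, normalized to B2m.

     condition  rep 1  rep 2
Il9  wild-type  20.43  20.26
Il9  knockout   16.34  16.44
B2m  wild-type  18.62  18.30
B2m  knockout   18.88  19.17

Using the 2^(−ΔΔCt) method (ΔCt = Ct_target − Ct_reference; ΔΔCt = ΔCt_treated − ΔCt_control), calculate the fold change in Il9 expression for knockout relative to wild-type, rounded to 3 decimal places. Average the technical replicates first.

Mean Ct: Il9 wild-type 20.345; Il9 knockout 16.390; B2m wild-type 18.460; B2m knockout 19.025
ΔCt(wild-type) = 20.345 − 18.460 = 1.885
ΔCt(knockout) = 16.390 − 19.025 = -2.635
ΔΔCt = -2.635 − 1.885 = -4.520
Fold change = 2^(−(-4.520)) = 2^4.520 = 22.9433

22.943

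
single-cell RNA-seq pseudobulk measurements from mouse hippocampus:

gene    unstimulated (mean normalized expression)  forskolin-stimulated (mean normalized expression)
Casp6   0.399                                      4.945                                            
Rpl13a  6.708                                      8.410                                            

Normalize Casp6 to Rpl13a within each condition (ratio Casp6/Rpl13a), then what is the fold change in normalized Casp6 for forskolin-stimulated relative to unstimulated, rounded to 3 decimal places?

9.885

Casp6/Rpl13a (unstimulated) = 0.399 / 6.708 = 0.059481
Casp6/Rpl13a (forskolin-stimulated) = 4.945 / 8.410 = 0.58799
Fold change = 0.58799 / 0.059481 = 9.8853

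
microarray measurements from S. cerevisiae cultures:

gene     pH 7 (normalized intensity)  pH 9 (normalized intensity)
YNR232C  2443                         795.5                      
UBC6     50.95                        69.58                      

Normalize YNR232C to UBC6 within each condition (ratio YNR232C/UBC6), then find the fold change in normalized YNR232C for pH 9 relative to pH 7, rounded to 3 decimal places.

0.238

YNR232C/UBC6 (pH 7) = 2443 / 50.95 = 47.949
YNR232C/UBC6 (pH 9) = 795.5 / 69.58 = 11.433
Fold change = 11.433 / 47.949 = 0.2384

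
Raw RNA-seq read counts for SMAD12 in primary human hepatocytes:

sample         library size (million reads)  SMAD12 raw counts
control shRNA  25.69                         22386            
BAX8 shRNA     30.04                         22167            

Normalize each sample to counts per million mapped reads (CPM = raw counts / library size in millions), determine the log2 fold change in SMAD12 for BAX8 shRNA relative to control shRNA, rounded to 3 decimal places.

-0.240

CPM(control shRNA) = 22386 / 25.69 = 871.3896
CPM(BAX8 shRNA) = 22167 / 30.04 = 737.9161
Fold change = 737.9161 / 871.3896 = 0.84683
log2(0.84683) = -0.2399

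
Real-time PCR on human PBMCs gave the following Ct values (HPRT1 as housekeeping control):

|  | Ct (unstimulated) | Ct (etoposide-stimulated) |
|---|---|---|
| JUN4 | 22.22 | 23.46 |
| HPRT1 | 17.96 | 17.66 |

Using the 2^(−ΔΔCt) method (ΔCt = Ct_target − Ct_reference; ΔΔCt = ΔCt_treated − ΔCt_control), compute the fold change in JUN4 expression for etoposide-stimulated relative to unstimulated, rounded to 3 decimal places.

ΔCt(unstimulated) = 22.220 − 17.960 = 4.260
ΔCt(etoposide-stimulated) = 23.460 − 17.660 = 5.800
ΔΔCt = 5.800 − 4.260 = 1.540
Fold change = 2^(−1.540) = 0.3439

0.344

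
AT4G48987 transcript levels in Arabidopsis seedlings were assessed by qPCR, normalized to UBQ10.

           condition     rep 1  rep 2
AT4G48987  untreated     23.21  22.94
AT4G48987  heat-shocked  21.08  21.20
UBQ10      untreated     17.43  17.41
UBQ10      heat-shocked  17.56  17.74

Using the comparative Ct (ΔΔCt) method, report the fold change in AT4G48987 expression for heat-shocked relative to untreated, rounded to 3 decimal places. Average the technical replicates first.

Mean Ct: AT4G48987 untreated 23.075; AT4G48987 heat-shocked 21.140; UBQ10 untreated 17.420; UBQ10 heat-shocked 17.650
ΔCt(untreated) = 23.075 − 17.420 = 5.655
ΔCt(heat-shocked) = 21.140 − 17.650 = 3.490
ΔΔCt = 3.490 − 5.655 = -2.165
Fold change = 2^(−(-2.165)) = 2^2.165 = 4.4847

4.485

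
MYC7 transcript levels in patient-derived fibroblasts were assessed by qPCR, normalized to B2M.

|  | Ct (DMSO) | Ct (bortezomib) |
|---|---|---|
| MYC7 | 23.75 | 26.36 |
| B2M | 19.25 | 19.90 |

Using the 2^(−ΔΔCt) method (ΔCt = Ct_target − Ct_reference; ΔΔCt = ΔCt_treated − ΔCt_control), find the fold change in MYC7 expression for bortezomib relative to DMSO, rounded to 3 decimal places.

ΔCt(DMSO) = 23.750 − 19.250 = 4.500
ΔCt(bortezomib) = 26.360 − 19.900 = 6.460
ΔΔCt = 6.460 − 4.500 = 1.960
Fold change = 2^(−1.960) = 0.2570

0.257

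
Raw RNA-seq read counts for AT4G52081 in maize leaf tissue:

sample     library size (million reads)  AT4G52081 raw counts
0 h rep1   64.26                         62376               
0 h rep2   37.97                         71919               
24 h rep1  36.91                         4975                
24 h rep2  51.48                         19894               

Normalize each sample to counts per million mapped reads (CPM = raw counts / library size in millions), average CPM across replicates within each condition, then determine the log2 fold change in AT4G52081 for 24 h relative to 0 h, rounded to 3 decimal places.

-2.458

CPM(0 h rep1) = 62376 / 64.26 = 970.6816
CPM(0 h rep2) = 71919 / 37.97 = 1894.1006
CPM(24 h rep1) = 4975 / 36.91 = 134.7873
CPM(24 h rep2) = 19894 / 51.48 = 386.4413
mean CPM(0 h) = 1432.3911; mean CPM(24 h) = 260.6143
Fold change = 260.6143 / 1432.3911 = 0.18194
log2(0.18194) = -2.4584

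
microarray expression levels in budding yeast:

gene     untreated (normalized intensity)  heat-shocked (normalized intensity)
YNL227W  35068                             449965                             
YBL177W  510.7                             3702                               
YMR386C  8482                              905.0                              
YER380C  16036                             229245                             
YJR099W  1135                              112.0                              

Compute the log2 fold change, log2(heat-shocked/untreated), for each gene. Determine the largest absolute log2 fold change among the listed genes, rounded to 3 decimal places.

log2(449965/35068) = 3.682  (YNL227W)
log2(3702/510.7) = 2.858  (YBL177W)
log2(905.0/8482) = -3.228  (YMR386C)
log2(229245/16036) = 3.838  (YER380C)
log2(112.0/1135) = -3.341  (YJR099W)
The largest magnitude belongs to YER380C.

3.838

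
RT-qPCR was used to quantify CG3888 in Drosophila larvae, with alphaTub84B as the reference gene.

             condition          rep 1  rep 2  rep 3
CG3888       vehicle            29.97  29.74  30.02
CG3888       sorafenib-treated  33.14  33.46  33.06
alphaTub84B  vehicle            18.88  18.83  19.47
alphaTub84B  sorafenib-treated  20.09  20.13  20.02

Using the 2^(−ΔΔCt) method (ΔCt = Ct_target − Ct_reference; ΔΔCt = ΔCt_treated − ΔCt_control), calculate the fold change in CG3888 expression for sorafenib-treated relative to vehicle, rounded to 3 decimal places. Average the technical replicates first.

0.204

Mean Ct: CG3888 vehicle 29.910; CG3888 sorafenib-treated 33.220; alphaTub84B vehicle 19.060; alphaTub84B sorafenib-treated 20.080
ΔCt(vehicle) = 29.910 − 19.060 = 10.850
ΔCt(sorafenib-treated) = 33.220 − 20.080 = 13.140
ΔΔCt = 13.140 − 10.850 = 2.290
Fold change = 2^(−2.290) = 0.2045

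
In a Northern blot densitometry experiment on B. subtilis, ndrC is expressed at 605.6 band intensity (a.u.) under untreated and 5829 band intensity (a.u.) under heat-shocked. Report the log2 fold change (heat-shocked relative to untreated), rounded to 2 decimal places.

Fold change = 5829 / 605.6 = 9.6252
log2(9.6252) = 3.267

3.27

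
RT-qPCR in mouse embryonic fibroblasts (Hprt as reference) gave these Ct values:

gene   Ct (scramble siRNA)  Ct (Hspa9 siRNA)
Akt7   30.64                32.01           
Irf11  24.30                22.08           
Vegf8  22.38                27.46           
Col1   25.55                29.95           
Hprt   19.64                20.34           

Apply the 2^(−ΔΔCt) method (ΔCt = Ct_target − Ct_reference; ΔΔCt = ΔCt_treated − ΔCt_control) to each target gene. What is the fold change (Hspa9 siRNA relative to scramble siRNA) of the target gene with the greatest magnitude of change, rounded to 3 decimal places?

Akt7: ΔΔCt = (32.01−20.34) − (30.64−19.64) = 11.67 − 11.00 = 0.67; fold change = 2^-0.67 = 0.629
Irf11: ΔΔCt = (22.08−20.34) − (24.30−19.64) = 1.74 − 4.66 = -2.92; fold change = 2^2.92 = 7.568
Vegf8: ΔΔCt = (27.46−20.34) − (22.38−19.64) = 7.12 − 2.74 = 4.38; fold change = 2^-4.38 = 0.048
Col1: ΔΔCt = (29.95−20.34) − (25.55−19.64) = 9.61 − 5.91 = 3.70; fold change = 2^-3.70 = 0.077
Vegf8 has the largest |ΔΔCt| = 4.38.

0.048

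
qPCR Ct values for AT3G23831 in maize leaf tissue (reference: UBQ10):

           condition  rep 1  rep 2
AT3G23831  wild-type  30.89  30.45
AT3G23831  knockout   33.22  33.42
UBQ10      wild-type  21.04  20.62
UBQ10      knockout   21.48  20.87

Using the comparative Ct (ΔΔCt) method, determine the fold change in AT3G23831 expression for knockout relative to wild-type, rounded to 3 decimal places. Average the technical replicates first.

0.202

Mean Ct: AT3G23831 wild-type 30.670; AT3G23831 knockout 33.320; UBQ10 wild-type 20.830; UBQ10 knockout 21.175
ΔCt(wild-type) = 30.670 − 20.830 = 9.840
ΔCt(knockout) = 33.320 − 21.175 = 12.145
ΔΔCt = 12.145 − 9.840 = 2.305
Fold change = 2^(−2.305) = 0.2024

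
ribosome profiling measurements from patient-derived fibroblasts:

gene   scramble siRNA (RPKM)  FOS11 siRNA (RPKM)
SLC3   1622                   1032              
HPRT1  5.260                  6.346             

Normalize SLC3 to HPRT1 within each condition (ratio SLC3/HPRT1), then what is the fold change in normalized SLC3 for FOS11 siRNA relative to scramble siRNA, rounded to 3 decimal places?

0.527

SLC3/HPRT1 (scramble siRNA) = 1622 / 5.260 = 308.37
SLC3/HPRT1 (FOS11 siRNA) = 1032 / 6.346 = 162.62
Fold change = 162.62 / 308.37 = 0.5274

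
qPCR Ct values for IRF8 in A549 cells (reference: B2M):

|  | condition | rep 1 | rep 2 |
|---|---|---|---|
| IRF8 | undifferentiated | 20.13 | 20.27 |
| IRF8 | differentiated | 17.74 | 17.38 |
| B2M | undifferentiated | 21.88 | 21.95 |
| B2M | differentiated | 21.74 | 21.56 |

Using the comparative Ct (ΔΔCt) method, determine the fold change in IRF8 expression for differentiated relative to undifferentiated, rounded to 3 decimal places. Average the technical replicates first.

5.187

Mean Ct: IRF8 undifferentiated 20.200; IRF8 differentiated 17.560; B2M undifferentiated 21.915; B2M differentiated 21.650
ΔCt(undifferentiated) = 20.200 − 21.915 = -1.715
ΔCt(differentiated) = 17.560 − 21.650 = -4.090
ΔΔCt = -4.090 − (-1.715) = -2.375
Fold change = 2^(−(-2.375)) = 2^2.375 = 5.1874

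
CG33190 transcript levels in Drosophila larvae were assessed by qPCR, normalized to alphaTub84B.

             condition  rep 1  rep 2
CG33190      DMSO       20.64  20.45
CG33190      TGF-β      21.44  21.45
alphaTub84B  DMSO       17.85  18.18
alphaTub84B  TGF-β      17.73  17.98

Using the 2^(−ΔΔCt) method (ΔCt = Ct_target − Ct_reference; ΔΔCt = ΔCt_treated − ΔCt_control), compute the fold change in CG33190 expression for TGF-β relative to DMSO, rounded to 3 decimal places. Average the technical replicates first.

Mean Ct: CG33190 DMSO 20.545; CG33190 TGF-β 21.445; alphaTub84B DMSO 18.015; alphaTub84B TGF-β 17.855
ΔCt(DMSO) = 20.545 − 18.015 = 2.530
ΔCt(TGF-β) = 21.445 − 17.855 = 3.590
ΔΔCt = 3.590 − 2.530 = 1.060
Fold change = 2^(−1.060) = 0.4796

0.480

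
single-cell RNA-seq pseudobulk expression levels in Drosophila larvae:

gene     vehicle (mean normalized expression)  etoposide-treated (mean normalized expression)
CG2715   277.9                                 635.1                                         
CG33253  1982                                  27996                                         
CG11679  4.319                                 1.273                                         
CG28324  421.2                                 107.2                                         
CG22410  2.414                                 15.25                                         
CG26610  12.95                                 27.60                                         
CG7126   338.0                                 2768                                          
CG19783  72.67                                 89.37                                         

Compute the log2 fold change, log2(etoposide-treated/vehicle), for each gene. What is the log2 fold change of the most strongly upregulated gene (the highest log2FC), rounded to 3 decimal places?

log2(635.1/277.9) = 1.192  (CG2715)
log2(27996/1982) = 3.820  (CG33253)
log2(1.273/4.319) = -1.762  (CG11679)
log2(107.2/421.2) = -1.974  (CG28324)
log2(15.25/2.414) = 2.659  (CG22410)
log2(27.60/12.95) = 1.092  (CG26610)
log2(2768/338.0) = 3.034  (CG7126)
log2(89.37/72.67) = 0.298  (CG19783)
CG33253 is most strongly upregulated.

3.820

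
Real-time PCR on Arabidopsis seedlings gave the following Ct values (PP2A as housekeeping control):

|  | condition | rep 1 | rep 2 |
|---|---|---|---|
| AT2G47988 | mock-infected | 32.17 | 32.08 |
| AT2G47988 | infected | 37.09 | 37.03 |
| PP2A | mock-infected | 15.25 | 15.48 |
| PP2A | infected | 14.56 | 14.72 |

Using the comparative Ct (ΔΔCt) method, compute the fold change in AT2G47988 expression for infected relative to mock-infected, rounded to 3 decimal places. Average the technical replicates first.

0.020

Mean Ct: AT2G47988 mock-infected 32.125; AT2G47988 infected 37.060; PP2A mock-infected 15.365; PP2A infected 14.640
ΔCt(mock-infected) = 32.125 − 15.365 = 16.760
ΔCt(infected) = 37.060 − 14.640 = 22.420
ΔΔCt = 22.420 − 16.760 = 5.660
Fold change = 2^(−5.660) = 0.0198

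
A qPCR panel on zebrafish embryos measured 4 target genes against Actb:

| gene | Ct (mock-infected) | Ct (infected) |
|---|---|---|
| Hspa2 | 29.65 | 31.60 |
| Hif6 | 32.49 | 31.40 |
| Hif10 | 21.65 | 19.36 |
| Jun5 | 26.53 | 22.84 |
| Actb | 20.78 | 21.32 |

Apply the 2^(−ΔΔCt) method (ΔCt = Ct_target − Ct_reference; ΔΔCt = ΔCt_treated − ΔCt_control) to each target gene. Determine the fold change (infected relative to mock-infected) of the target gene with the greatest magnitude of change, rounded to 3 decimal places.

Hspa2: ΔΔCt = (31.60−21.32) − (29.65−20.78) = 10.28 − 8.87 = 1.41; fold change = 2^-1.41 = 0.376
Hif6: ΔΔCt = (31.40−21.32) − (32.49−20.78) = 10.08 − 11.71 = -1.63; fold change = 2^1.63 = 3.095
Hif10: ΔΔCt = (19.36−21.32) − (21.65−20.78) = -1.96 − 0.87 = -2.83; fold change = 2^2.83 = 7.111
Jun5: ΔΔCt = (22.84−21.32) − (26.53−20.78) = 1.52 − 5.75 = -4.23; fold change = 2^4.23 = 18.765
Jun5 has the largest |ΔΔCt| = 4.23.

18.765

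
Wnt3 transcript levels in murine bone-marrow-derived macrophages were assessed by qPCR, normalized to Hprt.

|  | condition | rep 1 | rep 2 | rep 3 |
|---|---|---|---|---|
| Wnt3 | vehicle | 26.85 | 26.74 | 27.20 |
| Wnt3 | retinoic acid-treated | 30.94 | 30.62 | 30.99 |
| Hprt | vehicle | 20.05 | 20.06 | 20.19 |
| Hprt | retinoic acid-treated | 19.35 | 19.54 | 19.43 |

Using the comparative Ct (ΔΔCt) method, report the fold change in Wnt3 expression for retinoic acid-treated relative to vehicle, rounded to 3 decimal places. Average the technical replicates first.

Mean Ct: Wnt3 vehicle 26.930; Wnt3 retinoic acid-treated 30.850; Hprt vehicle 20.100; Hprt retinoic acid-treated 19.440
ΔCt(vehicle) = 26.930 − 20.100 = 6.830
ΔCt(retinoic acid-treated) = 30.850 − 19.440 = 11.410
ΔΔCt = 11.410 − 6.830 = 4.580
Fold change = 2^(−4.580) = 0.0418

0.042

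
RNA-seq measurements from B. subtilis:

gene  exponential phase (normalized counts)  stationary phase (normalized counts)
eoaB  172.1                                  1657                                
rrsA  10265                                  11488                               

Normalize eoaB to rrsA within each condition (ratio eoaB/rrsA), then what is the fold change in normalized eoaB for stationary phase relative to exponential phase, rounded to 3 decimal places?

8.603

eoaB/rrsA (exponential phase) = 172.1 / 10265 = 0.016766
eoaB/rrsA (stationary phase) = 1657 / 11488 = 0.14424
Fold change = 0.14424 / 0.016766 = 8.6031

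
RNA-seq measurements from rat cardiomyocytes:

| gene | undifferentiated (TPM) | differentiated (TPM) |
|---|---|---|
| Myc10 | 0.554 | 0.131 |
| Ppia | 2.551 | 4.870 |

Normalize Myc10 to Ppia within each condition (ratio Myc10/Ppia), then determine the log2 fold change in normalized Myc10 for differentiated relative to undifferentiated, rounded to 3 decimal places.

Myc10/Ppia (undifferentiated) = 0.554 / 2.551 = 0.21717
Myc10/Ppia (differentiated) = 0.131 / 4.870 = 0.026899
Fold change = 0.026899 / 0.21717 = 0.1239
log2(0.1239) = -3.0132

-3.013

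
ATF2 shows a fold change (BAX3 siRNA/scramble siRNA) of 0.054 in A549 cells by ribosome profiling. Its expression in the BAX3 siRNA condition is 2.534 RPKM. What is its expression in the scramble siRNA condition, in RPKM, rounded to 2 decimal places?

46.93

scramble siRNA expression = 2.534 / 0.054 = 46.93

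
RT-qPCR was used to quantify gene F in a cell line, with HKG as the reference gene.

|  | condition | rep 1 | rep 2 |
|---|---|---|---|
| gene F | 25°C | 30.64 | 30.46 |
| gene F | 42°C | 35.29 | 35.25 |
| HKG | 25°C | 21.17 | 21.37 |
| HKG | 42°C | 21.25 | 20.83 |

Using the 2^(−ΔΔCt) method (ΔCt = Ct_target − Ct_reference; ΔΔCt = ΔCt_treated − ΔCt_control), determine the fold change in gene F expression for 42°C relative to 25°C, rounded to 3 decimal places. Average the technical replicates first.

0.032

Mean Ct: gene F 25°C 30.550; gene F 42°C 35.270; HKG 25°C 21.270; HKG 42°C 21.040
ΔCt(25°C) = 30.550 − 21.270 = 9.280
ΔCt(42°C) = 35.270 − 21.040 = 14.230
ΔΔCt = 14.230 − 9.280 = 4.950
Fold change = 2^(−4.950) = 0.0324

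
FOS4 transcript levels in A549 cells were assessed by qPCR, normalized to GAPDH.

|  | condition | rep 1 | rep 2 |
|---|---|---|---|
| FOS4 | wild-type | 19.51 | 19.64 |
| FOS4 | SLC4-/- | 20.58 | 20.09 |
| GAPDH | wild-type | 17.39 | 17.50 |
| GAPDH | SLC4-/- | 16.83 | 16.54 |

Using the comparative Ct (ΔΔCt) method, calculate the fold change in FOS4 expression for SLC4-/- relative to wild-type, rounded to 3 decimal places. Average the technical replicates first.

0.349

Mean Ct: FOS4 wild-type 19.575; FOS4 SLC4-/- 20.335; GAPDH wild-type 17.445; GAPDH SLC4-/- 16.685
ΔCt(wild-type) = 19.575 − 17.445 = 2.130
ΔCt(SLC4-/-) = 20.335 − 16.685 = 3.650
ΔΔCt = 3.650 − 2.130 = 1.520
Fold change = 2^(−1.520) = 0.3487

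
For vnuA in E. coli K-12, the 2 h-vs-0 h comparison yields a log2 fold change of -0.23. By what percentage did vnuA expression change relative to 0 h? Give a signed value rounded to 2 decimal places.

-14.74%

Fold change = 2^(-0.23) = 0.8526
Percent change = (FC − 1) × 100% = (0.8526 − 1) × 100 = -14.74%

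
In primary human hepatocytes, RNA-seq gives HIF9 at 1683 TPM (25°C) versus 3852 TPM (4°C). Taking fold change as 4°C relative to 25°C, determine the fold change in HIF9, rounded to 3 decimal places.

2.289

Fold change = 3852 / 1683 = 2.2888
HIF9 is upregulated.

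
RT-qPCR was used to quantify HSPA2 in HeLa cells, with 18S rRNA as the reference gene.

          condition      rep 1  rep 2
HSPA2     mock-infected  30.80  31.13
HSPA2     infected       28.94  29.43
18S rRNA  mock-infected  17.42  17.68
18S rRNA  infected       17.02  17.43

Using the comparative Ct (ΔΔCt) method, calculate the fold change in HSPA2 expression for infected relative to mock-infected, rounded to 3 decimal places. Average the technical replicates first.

Mean Ct: HSPA2 mock-infected 30.965; HSPA2 infected 29.185; 18S rRNA mock-infected 17.550; 18S rRNA infected 17.225
ΔCt(mock-infected) = 30.965 − 17.550 = 13.415
ΔCt(infected) = 29.185 − 17.225 = 11.960
ΔΔCt = 11.960 − 13.415 = -1.455
Fold change = 2^(−(-1.455)) = 2^1.455 = 2.7416

2.742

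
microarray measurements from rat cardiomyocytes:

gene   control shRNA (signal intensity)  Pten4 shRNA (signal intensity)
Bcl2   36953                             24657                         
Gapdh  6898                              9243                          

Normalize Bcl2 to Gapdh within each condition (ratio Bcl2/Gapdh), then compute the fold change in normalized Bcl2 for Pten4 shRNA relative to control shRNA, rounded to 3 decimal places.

0.498

Bcl2/Gapdh (control shRNA) = 36953 / 6898 = 5.3571
Bcl2/Gapdh (Pten4 shRNA) = 24657 / 9243 = 2.6676
Fold change = 2.6676 / 5.3571 = 0.4980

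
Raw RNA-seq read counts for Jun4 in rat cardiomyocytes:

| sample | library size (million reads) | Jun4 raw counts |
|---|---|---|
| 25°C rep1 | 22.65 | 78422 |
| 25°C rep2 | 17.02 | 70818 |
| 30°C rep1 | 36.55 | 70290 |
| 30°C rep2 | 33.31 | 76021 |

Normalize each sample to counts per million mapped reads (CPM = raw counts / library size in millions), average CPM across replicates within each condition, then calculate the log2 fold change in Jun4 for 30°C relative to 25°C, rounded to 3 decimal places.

-0.858

CPM(25°C rep1) = 78422 / 22.65 = 3462.3400
CPM(25°C rep2) = 70818 / 17.02 = 4160.8696
CPM(30°C rep1) = 70290 / 36.55 = 1923.1190
CPM(30°C rep2) = 76021 / 33.31 = 2282.2276
mean CPM(25°C) = 3811.6048; mean CPM(30°C) = 2102.6733
Fold change = 2102.6733 / 3811.6048 = 0.55165
log2(0.55165) = -0.8582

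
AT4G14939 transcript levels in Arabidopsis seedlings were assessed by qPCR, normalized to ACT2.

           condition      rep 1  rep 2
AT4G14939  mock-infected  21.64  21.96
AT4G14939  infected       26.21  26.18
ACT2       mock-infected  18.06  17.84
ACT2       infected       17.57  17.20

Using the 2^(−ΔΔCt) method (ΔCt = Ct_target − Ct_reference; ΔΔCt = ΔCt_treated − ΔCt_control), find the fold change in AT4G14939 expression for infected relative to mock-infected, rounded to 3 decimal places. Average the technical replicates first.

Mean Ct: AT4G14939 mock-infected 21.800; AT4G14939 infected 26.195; ACT2 mock-infected 17.950; ACT2 infected 17.385
ΔCt(mock-infected) = 21.800 − 17.950 = 3.850
ΔCt(infected) = 26.195 − 17.385 = 8.810
ΔΔCt = 8.810 − 3.850 = 4.960
Fold change = 2^(−4.960) = 0.0321

0.032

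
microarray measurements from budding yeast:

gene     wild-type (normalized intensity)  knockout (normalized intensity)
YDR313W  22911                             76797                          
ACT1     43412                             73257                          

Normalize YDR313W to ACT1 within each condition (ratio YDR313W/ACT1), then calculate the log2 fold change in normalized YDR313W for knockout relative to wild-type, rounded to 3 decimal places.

0.990

YDR313W/ACT1 (wild-type) = 22911 / 43412 = 0.52776
YDR313W/ACT1 (knockout) = 76797 / 73257 = 1.0483
Fold change = 1.0483 / 0.52776 = 1.9864
log2(1.9864) = 0.9901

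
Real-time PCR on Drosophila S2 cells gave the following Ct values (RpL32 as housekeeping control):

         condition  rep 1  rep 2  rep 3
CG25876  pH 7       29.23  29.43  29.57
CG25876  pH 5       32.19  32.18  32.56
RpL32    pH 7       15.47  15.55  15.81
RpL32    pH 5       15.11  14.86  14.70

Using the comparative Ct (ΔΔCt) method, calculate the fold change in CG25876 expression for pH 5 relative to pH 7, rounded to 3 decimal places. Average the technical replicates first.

Mean Ct: CG25876 pH 7 29.410; CG25876 pH 5 32.310; RpL32 pH 7 15.610; RpL32 pH 5 14.890
ΔCt(pH 7) = 29.410 − 15.610 = 13.800
ΔCt(pH 5) = 32.310 − 14.890 = 17.420
ΔΔCt = 17.420 − 13.800 = 3.620
Fold change = 2^(−3.620) = 0.0813

0.081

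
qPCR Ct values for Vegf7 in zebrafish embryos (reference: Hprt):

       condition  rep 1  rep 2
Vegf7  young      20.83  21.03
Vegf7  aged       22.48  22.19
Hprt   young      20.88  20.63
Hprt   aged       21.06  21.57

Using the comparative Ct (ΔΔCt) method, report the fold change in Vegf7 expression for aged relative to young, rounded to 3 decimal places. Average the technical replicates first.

0.557

Mean Ct: Vegf7 young 20.930; Vegf7 aged 22.335; Hprt young 20.755; Hprt aged 21.315
ΔCt(young) = 20.930 − 20.755 = 0.175
ΔCt(aged) = 22.335 − 21.315 = 1.020
ΔΔCt = 1.020 − 0.175 = 0.845
Fold change = 2^(−0.845) = 0.5567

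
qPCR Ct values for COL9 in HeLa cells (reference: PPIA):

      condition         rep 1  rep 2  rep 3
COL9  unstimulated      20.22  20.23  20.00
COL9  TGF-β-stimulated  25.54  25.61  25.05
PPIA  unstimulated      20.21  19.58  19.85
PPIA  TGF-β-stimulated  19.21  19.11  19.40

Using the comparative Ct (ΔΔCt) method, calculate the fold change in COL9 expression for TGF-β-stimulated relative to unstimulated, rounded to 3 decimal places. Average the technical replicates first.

Mean Ct: COL9 unstimulated 20.150; COL9 TGF-β-stimulated 25.400; PPIA unstimulated 19.880; PPIA TGF-β-stimulated 19.240
ΔCt(unstimulated) = 20.150 − 19.880 = 0.270
ΔCt(TGF-β-stimulated) = 25.400 − 19.240 = 6.160
ΔΔCt = 6.160 − 0.270 = 5.890
Fold change = 2^(−5.890) = 0.0169

0.017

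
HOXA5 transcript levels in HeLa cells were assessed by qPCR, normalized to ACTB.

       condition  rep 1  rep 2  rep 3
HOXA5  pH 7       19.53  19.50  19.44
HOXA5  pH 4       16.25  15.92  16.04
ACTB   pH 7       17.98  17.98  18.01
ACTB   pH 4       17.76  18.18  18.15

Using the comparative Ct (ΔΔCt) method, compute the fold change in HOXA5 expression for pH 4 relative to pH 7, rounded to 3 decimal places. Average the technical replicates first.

11.004

Mean Ct: HOXA5 pH 7 19.490; HOXA5 pH 4 16.070; ACTB pH 7 17.990; ACTB pH 4 18.030
ΔCt(pH 7) = 19.490 − 17.990 = 1.500
ΔCt(pH 4) = 16.070 − 18.030 = -1.960
ΔΔCt = -1.960 − 1.500 = -3.460
Fold change = 2^(−(-3.460)) = 2^3.460 = 11.0043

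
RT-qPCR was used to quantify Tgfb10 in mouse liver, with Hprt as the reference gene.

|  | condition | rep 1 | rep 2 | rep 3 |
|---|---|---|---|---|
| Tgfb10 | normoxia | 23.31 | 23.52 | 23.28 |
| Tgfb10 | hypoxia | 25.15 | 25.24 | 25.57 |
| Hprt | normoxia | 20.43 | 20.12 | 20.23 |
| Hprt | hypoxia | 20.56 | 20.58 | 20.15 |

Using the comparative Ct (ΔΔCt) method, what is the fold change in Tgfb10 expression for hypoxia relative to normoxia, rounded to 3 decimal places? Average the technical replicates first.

0.291

Mean Ct: Tgfb10 normoxia 23.370; Tgfb10 hypoxia 25.320; Hprt normoxia 20.260; Hprt hypoxia 20.430
ΔCt(normoxia) = 23.370 − 20.260 = 3.110
ΔCt(hypoxia) = 25.320 − 20.430 = 4.890
ΔΔCt = 4.890 − 3.110 = 1.780
Fold change = 2^(−1.780) = 0.2912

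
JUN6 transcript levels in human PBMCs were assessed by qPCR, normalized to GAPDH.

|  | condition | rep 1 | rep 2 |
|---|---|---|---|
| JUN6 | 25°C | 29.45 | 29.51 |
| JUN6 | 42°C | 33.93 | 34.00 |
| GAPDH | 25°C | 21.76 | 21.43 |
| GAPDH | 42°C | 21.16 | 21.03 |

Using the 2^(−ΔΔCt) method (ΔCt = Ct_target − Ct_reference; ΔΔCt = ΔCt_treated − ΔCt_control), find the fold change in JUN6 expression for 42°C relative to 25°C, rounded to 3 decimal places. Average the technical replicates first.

Mean Ct: JUN6 25°C 29.480; JUN6 42°C 33.965; GAPDH 25°C 21.595; GAPDH 42°C 21.095
ΔCt(25°C) = 29.480 − 21.595 = 7.885
ΔCt(42°C) = 33.965 − 21.095 = 12.870
ΔΔCt = 12.870 − 7.885 = 4.985
Fold change = 2^(−4.985) = 0.0316

0.032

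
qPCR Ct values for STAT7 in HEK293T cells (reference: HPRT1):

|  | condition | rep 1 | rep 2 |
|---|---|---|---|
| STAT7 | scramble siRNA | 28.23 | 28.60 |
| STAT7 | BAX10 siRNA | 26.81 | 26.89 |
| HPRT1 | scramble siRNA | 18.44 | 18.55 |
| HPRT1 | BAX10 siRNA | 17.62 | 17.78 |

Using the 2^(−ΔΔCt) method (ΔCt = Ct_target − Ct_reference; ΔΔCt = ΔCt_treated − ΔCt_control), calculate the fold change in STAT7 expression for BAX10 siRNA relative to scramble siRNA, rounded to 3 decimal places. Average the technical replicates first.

1.705

Mean Ct: STAT7 scramble siRNA 28.415; STAT7 BAX10 siRNA 26.850; HPRT1 scramble siRNA 18.495; HPRT1 BAX10 siRNA 17.700
ΔCt(scramble siRNA) = 28.415 − 18.495 = 9.920
ΔCt(BAX10 siRNA) = 26.850 − 17.700 = 9.150
ΔΔCt = 9.150 − 9.920 = -0.770
Fold change = 2^(−(-0.770)) = 2^0.770 = 1.7053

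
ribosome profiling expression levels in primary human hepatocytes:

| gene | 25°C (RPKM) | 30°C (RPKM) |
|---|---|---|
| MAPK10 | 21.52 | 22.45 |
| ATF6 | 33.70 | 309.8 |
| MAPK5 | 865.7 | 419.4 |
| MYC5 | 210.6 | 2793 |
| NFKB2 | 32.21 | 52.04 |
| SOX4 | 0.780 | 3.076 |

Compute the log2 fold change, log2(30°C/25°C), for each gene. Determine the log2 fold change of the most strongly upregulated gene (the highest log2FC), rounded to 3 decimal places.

3.729

log2(22.45/21.52) = 0.061  (MAPK10)
log2(309.8/33.70) = 3.201  (ATF6)
log2(419.4/865.7) = -1.046  (MAPK5)
log2(2793/210.6) = 3.729  (MYC5)
log2(52.04/32.21) = 0.692  (NFKB2)
log2(3.076/0.780) = 1.980  (SOX4)
MYC5 is most strongly upregulated.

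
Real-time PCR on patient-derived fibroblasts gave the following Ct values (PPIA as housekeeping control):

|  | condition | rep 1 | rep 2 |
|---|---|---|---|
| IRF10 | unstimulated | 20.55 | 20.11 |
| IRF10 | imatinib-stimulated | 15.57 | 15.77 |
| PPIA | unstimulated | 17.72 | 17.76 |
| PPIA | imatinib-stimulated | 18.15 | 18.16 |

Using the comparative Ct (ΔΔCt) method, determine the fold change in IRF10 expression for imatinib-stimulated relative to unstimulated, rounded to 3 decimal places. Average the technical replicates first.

33.708

Mean Ct: IRF10 unstimulated 20.330; IRF10 imatinib-stimulated 15.670; PPIA unstimulated 17.740; PPIA imatinib-stimulated 18.155
ΔCt(unstimulated) = 20.330 − 17.740 = 2.590
ΔCt(imatinib-stimulated) = 15.670 − 18.155 = -2.485
ΔΔCt = -2.485 − 2.590 = -5.075
Fold change = 2^(−(-5.075)) = 2^5.075 = 33.7076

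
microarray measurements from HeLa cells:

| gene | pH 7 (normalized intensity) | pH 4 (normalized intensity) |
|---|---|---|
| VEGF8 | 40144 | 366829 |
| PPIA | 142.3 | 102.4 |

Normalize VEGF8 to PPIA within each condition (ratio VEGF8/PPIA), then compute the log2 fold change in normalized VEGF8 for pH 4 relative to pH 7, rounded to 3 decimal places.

3.667

VEGF8/PPIA (pH 7) = 40144 / 142.3 = 282.11
VEGF8/PPIA (pH 4) = 366829 / 102.4 = 3582.3
Fold change = 3582.3 / 282.11 = 12.6984
log2(12.6984) = 3.6666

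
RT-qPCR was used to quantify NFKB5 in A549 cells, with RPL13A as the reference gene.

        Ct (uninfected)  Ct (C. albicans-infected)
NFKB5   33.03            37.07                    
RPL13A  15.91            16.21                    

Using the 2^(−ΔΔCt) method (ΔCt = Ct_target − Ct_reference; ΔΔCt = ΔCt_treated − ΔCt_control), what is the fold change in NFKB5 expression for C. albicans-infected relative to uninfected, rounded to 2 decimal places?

ΔCt(uninfected) = 33.030 − 15.910 = 17.120
ΔCt(C. albicans-infected) = 37.070 − 16.210 = 20.860
ΔΔCt = 20.860 − 17.120 = 3.740
Fold change = 2^(−3.740) = 0.075

0.07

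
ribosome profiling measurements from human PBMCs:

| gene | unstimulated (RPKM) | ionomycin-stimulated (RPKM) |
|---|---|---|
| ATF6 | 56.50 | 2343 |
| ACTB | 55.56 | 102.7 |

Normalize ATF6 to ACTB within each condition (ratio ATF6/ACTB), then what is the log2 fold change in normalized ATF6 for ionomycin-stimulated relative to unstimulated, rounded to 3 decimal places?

ATF6/ACTB (unstimulated) = 56.50 / 55.56 = 1.0169
ATF6/ACTB (ionomycin-stimulated) = 2343 / 102.7 = 22.814
Fold change = 22.814 / 1.0169 = 22.4345
log2(22.4345) = 4.4876

4.488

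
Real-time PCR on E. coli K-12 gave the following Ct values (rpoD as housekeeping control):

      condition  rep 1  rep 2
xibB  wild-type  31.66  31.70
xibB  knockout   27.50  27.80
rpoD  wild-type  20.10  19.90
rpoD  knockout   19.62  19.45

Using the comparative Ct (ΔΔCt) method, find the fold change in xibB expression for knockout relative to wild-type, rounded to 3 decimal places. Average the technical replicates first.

11.835

Mean Ct: xibB wild-type 31.680; xibB knockout 27.650; rpoD wild-type 20.000; rpoD knockout 19.535
ΔCt(wild-type) = 31.680 − 20.000 = 11.680
ΔCt(knockout) = 27.650 − 19.535 = 8.115
ΔΔCt = 8.115 − 11.680 = -3.565
Fold change = 2^(−(-3.565)) = 2^3.565 = 11.8351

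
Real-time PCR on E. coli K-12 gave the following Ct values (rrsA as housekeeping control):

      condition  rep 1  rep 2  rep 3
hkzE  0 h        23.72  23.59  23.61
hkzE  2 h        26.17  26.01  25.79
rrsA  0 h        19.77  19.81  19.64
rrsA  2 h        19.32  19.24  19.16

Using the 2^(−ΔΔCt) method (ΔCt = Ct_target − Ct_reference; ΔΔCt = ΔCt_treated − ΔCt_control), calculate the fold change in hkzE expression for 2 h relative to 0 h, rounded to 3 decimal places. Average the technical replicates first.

0.139

Mean Ct: hkzE 0 h 23.640; hkzE 2 h 25.990; rrsA 0 h 19.740; rrsA 2 h 19.240
ΔCt(0 h) = 23.640 − 19.740 = 3.900
ΔCt(2 h) = 25.990 − 19.240 = 6.750
ΔΔCt = 6.750 − 3.900 = 2.850
Fold change = 2^(−2.850) = 0.1387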